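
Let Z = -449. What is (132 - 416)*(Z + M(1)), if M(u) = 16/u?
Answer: 122972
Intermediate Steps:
(132 - 416)*(Z + M(1)) = (132 - 416)*(-449 + 16/1) = -284*(-449 + 16*1) = -284*(-449 + 16) = -284*(-433) = 122972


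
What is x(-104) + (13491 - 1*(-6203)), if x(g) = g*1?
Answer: 19590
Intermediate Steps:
x(g) = g
x(-104) + (13491 - 1*(-6203)) = -104 + (13491 - 1*(-6203)) = -104 + (13491 + 6203) = -104 + 19694 = 19590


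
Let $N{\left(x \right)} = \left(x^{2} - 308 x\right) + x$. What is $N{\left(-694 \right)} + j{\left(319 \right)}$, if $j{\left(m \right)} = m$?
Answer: $695013$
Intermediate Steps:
$N{\left(x \right)} = x^{2} - 307 x$
$N{\left(-694 \right)} + j{\left(319 \right)} = - 694 \left(-307 - 694\right) + 319 = \left(-694\right) \left(-1001\right) + 319 = 694694 + 319 = 695013$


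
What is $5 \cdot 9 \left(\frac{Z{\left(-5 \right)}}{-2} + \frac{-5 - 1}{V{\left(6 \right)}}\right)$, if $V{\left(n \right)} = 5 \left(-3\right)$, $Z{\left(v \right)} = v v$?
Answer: $- \frac{1089}{2} \approx -544.5$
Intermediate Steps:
$Z{\left(v \right)} = v^{2}$
$V{\left(n \right)} = -15$
$5 \cdot 9 \left(\frac{Z{\left(-5 \right)}}{-2} + \frac{-5 - 1}{V{\left(6 \right)}}\right) = 5 \cdot 9 \left(\frac{\left(-5\right)^{2}}{-2} + \frac{-5 - 1}{-15}\right) = 45 \left(25 \left(- \frac{1}{2}\right) - - \frac{2}{5}\right) = 45 \left(- \frac{25}{2} + \frac{2}{5}\right) = 45 \left(- \frac{121}{10}\right) = - \frac{1089}{2}$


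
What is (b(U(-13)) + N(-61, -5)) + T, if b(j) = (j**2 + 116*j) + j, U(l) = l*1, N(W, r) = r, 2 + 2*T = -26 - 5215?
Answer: -7957/2 ≈ -3978.5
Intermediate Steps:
T = -5243/2 (T = -1 + (-26 - 5215)/2 = -1 + (1/2)*(-5241) = -1 - 5241/2 = -5243/2 ≈ -2621.5)
U(l) = l
b(j) = j**2 + 117*j
(b(U(-13)) + N(-61, -5)) + T = (-13*(117 - 13) - 5) - 5243/2 = (-13*104 - 5) - 5243/2 = (-1352 - 5) - 5243/2 = -1357 - 5243/2 = -7957/2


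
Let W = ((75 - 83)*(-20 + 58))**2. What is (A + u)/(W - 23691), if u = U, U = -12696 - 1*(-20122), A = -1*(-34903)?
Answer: 42329/68725 ≈ 0.61592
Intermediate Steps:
A = 34903
U = 7426 (U = -12696 + 20122 = 7426)
W = 92416 (W = (-8*38)**2 = (-304)**2 = 92416)
u = 7426
(A + u)/(W - 23691) = (34903 + 7426)/(92416 - 23691) = 42329/68725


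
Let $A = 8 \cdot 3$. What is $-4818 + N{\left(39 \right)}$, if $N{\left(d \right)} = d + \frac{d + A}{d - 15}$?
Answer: $- \frac{38211}{8} \approx -4776.4$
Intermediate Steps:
$A = 24$
$N{\left(d \right)} = d + \frac{24 + d}{-15 + d}$ ($N{\left(d \right)} = d + \frac{d + 24}{d - 15} = d + \frac{24 + d}{-15 + d}$)
$-4818 + N{\left(39 \right)} = -4818 + \frac{24 + 39^{2} - 546}{-15 + 39} = -4818 + \frac{24 + 1521 - 546}{24} = -4818 + \frac{1}{24} \cdot 999 = -4818 + \frac{333}{8} = - \frac{38211}{8}$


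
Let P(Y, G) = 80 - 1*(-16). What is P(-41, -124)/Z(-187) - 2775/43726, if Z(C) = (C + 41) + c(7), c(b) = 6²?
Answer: -2251473/2404930 ≈ -0.93619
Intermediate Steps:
c(b) = 36
P(Y, G) = 96 (P(Y, G) = 80 + 16 = 96)
Z(C) = 77 + C (Z(C) = (C + 41) + 36 = (41 + C) + 36 = 77 + C)
P(-41, -124)/Z(-187) - 2775/43726 = 96/(77 - 187) - 2775/43726 = 96/(-110) - 2775*1/43726 = 96*(-1/110) - 2775/43726 = -48/55 - 2775/43726 = -2251473/2404930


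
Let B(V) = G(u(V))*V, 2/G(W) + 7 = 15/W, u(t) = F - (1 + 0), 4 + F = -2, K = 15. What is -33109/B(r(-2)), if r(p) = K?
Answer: 1059488/105 ≈ 10090.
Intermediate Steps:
F = -6 (F = -4 - 2 = -6)
r(p) = 15
u(t) = -7 (u(t) = -6 - (1 + 0) = -6 - 1*1 = -6 - 1 = -7)
G(W) = 2/(-7 + 15/W)
B(V) = -7*V/32 (B(V) = (-2*(-7)/(-15 + 7*(-7)))*V = (-2*(-7)/(-15 - 49))*V = (-2*(-7)/(-64))*V = (-2*(-7)*(-1/64))*V = -7*V/32)
-33109/B(r(-2)) = -33109/((-7/32*15)) = -33109/(-105/32) = -33109*(-32/105) = 1059488/105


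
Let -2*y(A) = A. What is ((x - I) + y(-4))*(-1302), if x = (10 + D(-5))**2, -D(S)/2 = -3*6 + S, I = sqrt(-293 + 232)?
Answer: -4085676 + 1302*I*sqrt(61) ≈ -4.0857e+6 + 10169.0*I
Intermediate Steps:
I = I*sqrt(61) (I = sqrt(-61) = I*sqrt(61) ≈ 7.8102*I)
y(A) = -A/2
D(S) = 36 - 2*S (D(S) = -2*(-3*6 + S) = -2*(-18 + S) = 36 - 2*S)
x = 3136 (x = (10 + (36 - 2*(-5)))**2 = (10 + (36 + 10))**2 = (10 + 46)**2 = 56**2 = 3136)
((x - I) + y(-4))*(-1302) = ((3136 - I*sqrt(61)) - 1/2*(-4))*(-1302) = ((3136 - I*sqrt(61)) + 2)*(-1302) = (3138 - I*sqrt(61))*(-1302) = -4085676 + 1302*I*sqrt(61)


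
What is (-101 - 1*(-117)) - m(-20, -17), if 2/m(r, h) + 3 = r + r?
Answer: 690/43 ≈ 16.047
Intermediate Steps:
m(r, h) = 2/(-3 + 2*r) (m(r, h) = 2/(-3 + (r + r)) = 2/(-3 + 2*r))
(-101 - 1*(-117)) - m(-20, -17) = (-101 - 1*(-117)) - 2/(-3 + 2*(-20)) = (-101 + 117) - 2/(-3 - 40) = 16 - 2/(-43) = 16 - 2*(-1)/43 = 16 - 1*(-2/43) = 16 + 2/43 = 690/43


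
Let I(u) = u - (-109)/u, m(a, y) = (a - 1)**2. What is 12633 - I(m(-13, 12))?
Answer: 2437543/196 ≈ 12436.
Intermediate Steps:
m(a, y) = (-1 + a)**2
I(u) = u + 109/u
12633 - I(m(-13, 12)) = 12633 - ((-1 - 13)**2 + 109/((-1 - 13)**2)) = 12633 - ((-14)**2 + 109/((-14)**2)) = 12633 - (196 + 109/196) = 12633 - 1*38525/196 = 12633 - 38525/196 = 2437543/196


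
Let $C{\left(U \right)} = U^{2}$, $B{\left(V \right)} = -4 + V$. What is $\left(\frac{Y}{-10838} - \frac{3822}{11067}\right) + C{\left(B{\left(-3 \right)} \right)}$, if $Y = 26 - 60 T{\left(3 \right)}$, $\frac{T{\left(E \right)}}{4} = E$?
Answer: $\frac{139131448}{2855813} \approx 48.719$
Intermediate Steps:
$T{\left(E \right)} = 4 E$
$Y = -694$ ($Y = 26 - 60 \cdot 4 \cdot 3 = 26 - 720 = -694$)
$\left(\frac{Y}{-10838} - \frac{3822}{11067}\right) + C{\left(B{\left(-3 \right)} \right)} = \left(- \frac{694}{-10838} - \frac{3822}{11067}\right) + \left(-4 - 3\right)^{2} = \left(\left(-694\right) \left(- \frac{1}{10838}\right) - \frac{182}{527}\right) + \left(-7\right)^{2} = \left(\frac{347}{5419} - \frac{182}{527}\right) + 49 = - \frac{803389}{2855813} + 49 = \frac{139131448}{2855813}$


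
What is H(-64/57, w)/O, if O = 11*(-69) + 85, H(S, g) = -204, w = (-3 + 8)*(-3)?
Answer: 102/337 ≈ 0.30267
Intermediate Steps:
w = -15 (w = 5*(-3) = -15)
O = -674 (O = -759 + 85 = -674)
H(-64/57, w)/O = -204/(-674) = -204*(-1/674) = 102/337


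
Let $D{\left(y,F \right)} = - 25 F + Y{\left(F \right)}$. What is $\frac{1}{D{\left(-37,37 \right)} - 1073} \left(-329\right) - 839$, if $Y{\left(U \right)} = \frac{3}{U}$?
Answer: $- \frac{62009224}{73923} \approx -838.83$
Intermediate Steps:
$D{\left(y,F \right)} = - 25 F + \frac{3}{F}$
$\frac{1}{D{\left(-37,37 \right)} - 1073} \left(-329\right) - 839 = \frac{1}{\left(\left(-25\right) 37 + \frac{3}{37}\right) - 1073} \left(-329\right) - 839 = \frac{1}{\left(-925 + 3 \cdot \frac{1}{37}\right) - 1073} \left(-329\right) - 839 = \frac{1}{\left(-925 + \frac{3}{37}\right) - 1073} \left(-329\right) - 839 = \frac{1}{- \frac{34222}{37} - 1073} \left(-329\right) - 839 = \frac{1}{- \frac{73923}{37}} \left(-329\right) - 839 = \left(- \frac{37}{73923}\right) \left(-329\right) - 839 = \frac{12173}{73923} - 839 = - \frac{62009224}{73923}$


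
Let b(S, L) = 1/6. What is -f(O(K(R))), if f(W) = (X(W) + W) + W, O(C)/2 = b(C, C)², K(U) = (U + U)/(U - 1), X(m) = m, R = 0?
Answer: -⅙ ≈ -0.16667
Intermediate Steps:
b(S, L) = ⅙
K(U) = 2*U/(-1 + U) (K(U) = (2*U)/(-1 + U) = 2*U/(-1 + U))
O(C) = 1/18 (O(C) = 2*(⅙)² = 2*(1/36) = 1/18)
f(W) = 3*W (f(W) = (W + W) + W = 2*W + W = 3*W)
-f(O(K(R))) = -3/18 = -1*⅙ = -⅙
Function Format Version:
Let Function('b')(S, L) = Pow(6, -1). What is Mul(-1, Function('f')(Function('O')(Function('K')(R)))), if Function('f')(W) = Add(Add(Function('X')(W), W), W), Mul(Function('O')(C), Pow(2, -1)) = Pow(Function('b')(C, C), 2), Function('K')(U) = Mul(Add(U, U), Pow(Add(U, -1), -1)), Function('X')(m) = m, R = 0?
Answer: Rational(-1, 6) ≈ -0.16667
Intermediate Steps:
Function('b')(S, L) = Rational(1, 6)
Function('K')(U) = Mul(2, U, Pow(Add(-1, U), -1)) (Function('K')(U) = Mul(Mul(2, U), Pow(Add(-1, U), -1)) = Mul(2, U, Pow(Add(-1, U), -1)))
Function('O')(C) = Rational(1, 18) (Function('O')(C) = Mul(2, Pow(Rational(1, 6), 2)) = Mul(2, Rational(1, 36)) = Rational(1, 18))
Function('f')(W) = Mul(3, W) (Function('f')(W) = Add(Add(W, W), W) = Add(Mul(2, W), W) = Mul(3, W))
Mul(-1, Function('f')(Function('O')(Function('K')(R)))) = Mul(-1, Mul(3, Rational(1, 18))) = Mul(-1, Rational(1, 6)) = Rational(-1, 6)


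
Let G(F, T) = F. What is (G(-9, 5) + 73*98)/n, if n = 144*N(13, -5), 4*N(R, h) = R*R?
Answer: 7145/6084 ≈ 1.1744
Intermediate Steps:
N(R, h) = R²/4 (N(R, h) = (R*R)/4 = R²/4)
n = 6084 (n = 144*((¼)*13²) = 144*((¼)*169) = 144*(169/4) = 6084)
(G(-9, 5) + 73*98)/n = (-9 + 73*98)/6084 = (-9 + 7154)*(1/6084) = 7145*(1/6084) = 7145/6084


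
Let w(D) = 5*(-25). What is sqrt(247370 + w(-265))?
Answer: sqrt(247245) ≈ 497.24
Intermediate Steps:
w(D) = -125
sqrt(247370 + w(-265)) = sqrt(247370 - 125) = sqrt(247245)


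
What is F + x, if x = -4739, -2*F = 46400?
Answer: -27939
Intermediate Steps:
F = -23200 (F = -½*46400 = -23200)
F + x = -23200 - 4739 = -27939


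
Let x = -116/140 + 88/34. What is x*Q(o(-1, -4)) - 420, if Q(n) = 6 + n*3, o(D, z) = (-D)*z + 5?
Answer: -240477/595 ≈ -404.16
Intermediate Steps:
o(D, z) = 5 - D*z (o(D, z) = -D*z + 5 = 5 - D*z)
x = 1047/595 (x = -116*1/140 + 88*(1/34) = -29/35 + 44/17 = 1047/595 ≈ 1.7597)
Q(n) = 6 + 3*n
x*Q(o(-1, -4)) - 420 = 1047*(6 + 3*(5 - 1*(-1)*(-4)))/595 - 420 = 1047*(6 + 3*(5 - 4))/595 - 420 = 1047*(6 + 3*1)/595 - 420 = 1047*(6 + 3)/595 - 420 = (1047/595)*9 - 420 = 9423/595 - 420 = -240477/595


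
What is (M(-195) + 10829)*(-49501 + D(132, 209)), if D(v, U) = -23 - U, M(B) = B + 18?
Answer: -529755916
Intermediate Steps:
M(B) = 18 + B
(M(-195) + 10829)*(-49501 + D(132, 209)) = ((18 - 195) + 10829)*(-49501 + (-23 - 1*209)) = (-177 + 10829)*(-49501 + (-23 - 209)) = 10652*(-49501 - 232) = 10652*(-49733) = -529755916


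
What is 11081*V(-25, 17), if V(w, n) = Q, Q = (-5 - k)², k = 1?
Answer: 398916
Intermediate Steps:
Q = 36 (Q = (-5 - 1*1)² = (-5 - 1)² = (-6)² = 36)
V(w, n) = 36
11081*V(-25, 17) = 11081*36 = 398916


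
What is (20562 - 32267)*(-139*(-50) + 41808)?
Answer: -570712390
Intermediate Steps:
(20562 - 32267)*(-139*(-50) + 41808) = -11705*(6950 + 41808) = -11705*48758 = -570712390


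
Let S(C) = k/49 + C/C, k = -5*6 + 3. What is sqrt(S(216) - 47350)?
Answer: 48*I*sqrt(1007)/7 ≈ 217.6*I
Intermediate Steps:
k = -27 (k = -30 + 3 = -27)
S(C) = 22/49 (S(C) = -27/49 + C/C = -27*1/49 + 1 = -27/49 + 1 = 22/49)
sqrt(S(216) - 47350) = sqrt(22/49 - 47350) = sqrt(-2320128/49) = 48*I*sqrt(1007)/7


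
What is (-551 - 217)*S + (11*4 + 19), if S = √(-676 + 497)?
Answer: 63 - 768*I*√179 ≈ 63.0 - 10275.0*I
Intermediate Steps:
S = I*√179 (S = √(-179) = I*√179 ≈ 13.379*I)
(-551 - 217)*S + (11*4 + 19) = (-551 - 217)*(I*√179) + (11*4 + 19) = -768*I*√179 + (44 + 19) = -768*I*√179 + 63 = 63 - 768*I*√179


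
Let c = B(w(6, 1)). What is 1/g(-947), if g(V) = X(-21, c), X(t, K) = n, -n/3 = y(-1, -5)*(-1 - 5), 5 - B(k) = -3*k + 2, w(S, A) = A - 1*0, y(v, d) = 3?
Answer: 1/54 ≈ 0.018519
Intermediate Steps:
w(S, A) = A (w(S, A) = A + 0 = A)
B(k) = 3 + 3*k (B(k) = 5 - (-3*k + 2) = 5 - (2 - 3*k) = 5 + (-2 + 3*k) = 3 + 3*k)
c = 6 (c = 3 + 3*1 = 3 + 3 = 6)
n = 54 (n = -9*(-1 - 5) = -9*(-6) = -3*(-18) = 54)
X(t, K) = 54
g(V) = 54
1/g(-947) = 1/54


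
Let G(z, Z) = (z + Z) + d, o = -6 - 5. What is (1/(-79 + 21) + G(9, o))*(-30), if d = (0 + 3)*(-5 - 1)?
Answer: 17415/29 ≈ 600.52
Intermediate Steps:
d = -18 (d = 3*(-6) = -18)
o = -11
G(z, Z) = -18 + Z + z (G(z, Z) = (z + Z) - 18 = (Z + z) - 18 = -18 + Z + z)
(1/(-79 + 21) + G(9, o))*(-30) = (1/(-79 + 21) + (-18 - 11 + 9))*(-30) = (1/(-58) - 20)*(-30) = (-1/58 - 20)*(-30) = -1161/58*(-30) = 17415/29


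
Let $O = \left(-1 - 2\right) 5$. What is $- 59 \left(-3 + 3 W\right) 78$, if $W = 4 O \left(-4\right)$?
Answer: $-3299634$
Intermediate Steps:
$O = -15$ ($O = \left(-3\right) 5 = -15$)
$W = 240$ ($W = 4 \left(-15\right) \left(-4\right) = \left(-60\right) \left(-4\right) = 240$)
$- 59 \left(-3 + 3 W\right) 78 = - 59 \left(-3 + 3 \cdot 240\right) 78 = - 59 \left(-3 + 720\right) 78 = \left(-59\right) 717 \cdot 78 = \left(-42303\right) 78 = -3299634$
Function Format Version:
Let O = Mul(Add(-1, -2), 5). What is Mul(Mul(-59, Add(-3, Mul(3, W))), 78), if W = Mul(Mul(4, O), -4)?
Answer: -3299634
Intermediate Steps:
O = -15 (O = Mul(-3, 5) = -15)
W = 240 (W = Mul(Mul(4, -15), -4) = Mul(-60, -4) = 240)
Mul(Mul(-59, Add(-3, Mul(3, W))), 78) = Mul(Mul(-59, Add(-3, Mul(3, 240))), 78) = Mul(Mul(-59, Add(-3, 720)), 78) = Mul(Mul(-59, 717), 78) = Mul(-42303, 78) = -3299634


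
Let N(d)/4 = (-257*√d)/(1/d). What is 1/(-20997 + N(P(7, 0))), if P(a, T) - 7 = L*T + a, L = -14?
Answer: 20997/2458941287 - 14392*√14/2458941287 ≈ -1.3361e-5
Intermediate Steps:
P(a, T) = 7 + a - 14*T (P(a, T) = 7 + (-14*T + a) = 7 + (a - 14*T) = 7 + a - 14*T)
N(d) = -1028*d^(3/2) (N(d) = 4*((-257*√d)/(1/d)) = 4*((-257*√d)*d) = 4*(-257*d^(3/2)) = -1028*d^(3/2))
1/(-20997 + N(P(7, 0))) = 1/(-20997 - 1028*(7 + 7 - 14*0)^(3/2)) = 1/(-20997 - 1028*(7 + 7 + 0)^(3/2)) = 1/(-20997 - 14392*√14)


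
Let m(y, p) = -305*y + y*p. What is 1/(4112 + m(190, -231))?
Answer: -1/97728 ≈ -1.0232e-5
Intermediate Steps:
m(y, p) = -305*y + p*y
1/(4112 + m(190, -231)) = 1/(4112 + 190*(-305 - 231)) = 1/(4112 + 190*(-536)) = 1/(4112 - 101840) = 1/(-97728) = -1/97728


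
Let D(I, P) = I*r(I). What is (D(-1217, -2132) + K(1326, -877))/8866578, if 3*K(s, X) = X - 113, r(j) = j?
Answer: 211537/1266654 ≈ 0.16700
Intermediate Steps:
K(s, X) = -113/3 + X/3 (K(s, X) = (X - 113)/3 = (-113 + X)/3 = -113/3 + X/3)
D(I, P) = I² (D(I, P) = I*I = I²)
(D(-1217, -2132) + K(1326, -877))/8866578 = ((-1217)² + (-113/3 + (⅓)*(-877)))/8866578 = (1481089 + (-113/3 - 877/3))*(1/8866578) = (1481089 - 330)*(1/8866578) = 1480759*(1/8866578) = 211537/1266654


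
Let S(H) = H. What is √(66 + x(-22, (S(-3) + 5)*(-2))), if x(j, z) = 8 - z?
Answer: √78 ≈ 8.8318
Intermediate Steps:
√(66 + x(-22, (S(-3) + 5)*(-2))) = √(66 + (8 - (-3 + 5)*(-2))) = √(66 + (8 - 2*(-2))) = √(66 + (8 - 1*(-4))) = √(66 + (8 + 4)) = √(66 + 12) = √78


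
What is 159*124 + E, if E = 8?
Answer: 19724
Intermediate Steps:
159*124 + E = 159*124 + 8 = 19716 + 8 = 19724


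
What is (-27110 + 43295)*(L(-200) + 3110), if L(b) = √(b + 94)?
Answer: 50335350 + 16185*I*√106 ≈ 5.0335e+7 + 1.6663e+5*I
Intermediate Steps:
L(b) = √(94 + b)
(-27110 + 43295)*(L(-200) + 3110) = (-27110 + 43295)*(√(94 - 200) + 3110) = 16185*(√(-106) + 3110) = 16185*(I*√106 + 3110) = 16185*(3110 + I*√106) = 50335350 + 16185*I*√106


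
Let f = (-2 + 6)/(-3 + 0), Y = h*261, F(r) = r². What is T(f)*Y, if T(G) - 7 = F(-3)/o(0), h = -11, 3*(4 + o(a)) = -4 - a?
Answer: -244035/16 ≈ -15252.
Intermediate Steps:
o(a) = -16/3 - a/3 (o(a) = -4 + (-4 - a)/3 = -4 + (-4/3 - a/3) = -16/3 - a/3)
Y = -2871 (Y = -11*261 = -2871)
f = -4/3 (f = 4/(-3) = 4*(-⅓) = -4/3 ≈ -1.3333)
T(G) = 85/16 (T(G) = 7 + (-3)²/(-16/3 - ⅓*0) = 7 + 9/(-16/3 + 0) = 7 + 9/(-16/3) = 7 + 9*(-3/16) = 7 - 27/16 = 85/16)
T(f)*Y = (85/16)*(-2871) = -244035/16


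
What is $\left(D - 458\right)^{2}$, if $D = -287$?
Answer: $555025$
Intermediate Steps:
$\left(D - 458\right)^{2} = \left(-287 - 458\right)^{2} = \left(-745\right)^{2} = 555025$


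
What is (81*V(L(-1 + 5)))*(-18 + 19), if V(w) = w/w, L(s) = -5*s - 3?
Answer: 81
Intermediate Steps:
L(s) = -3 - 5*s
V(w) = 1
(81*V(L(-1 + 5)))*(-18 + 19) = (81*1)*(-18 + 19) = 81*1 = 81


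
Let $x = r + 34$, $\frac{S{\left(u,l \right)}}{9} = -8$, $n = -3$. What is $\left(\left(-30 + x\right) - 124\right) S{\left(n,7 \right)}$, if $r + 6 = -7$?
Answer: $9576$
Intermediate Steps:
$r = -13$ ($r = -6 - 7 = -13$)
$S{\left(u,l \right)} = -72$ ($S{\left(u,l \right)} = 9 \left(-8\right) = -72$)
$x = 21$ ($x = -13 + 34 = 21$)
$\left(\left(-30 + x\right) - 124\right) S{\left(n,7 \right)} = \left(\left(-30 + 21\right) - 124\right) \left(-72\right) = \left(-9 - 124\right) \left(-72\right) = \left(-133\right) \left(-72\right) = 9576$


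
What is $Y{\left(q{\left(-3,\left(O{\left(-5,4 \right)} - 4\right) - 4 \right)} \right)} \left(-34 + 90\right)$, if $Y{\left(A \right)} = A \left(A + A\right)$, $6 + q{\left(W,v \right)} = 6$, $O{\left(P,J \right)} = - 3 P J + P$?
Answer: $0$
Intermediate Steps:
$O{\left(P,J \right)} = P - 3 J P$ ($O{\left(P,J \right)} = - 3 J P + P = P - 3 J P$)
$q{\left(W,v \right)} = 0$ ($q{\left(W,v \right)} = -6 + 6 = 0$)
$Y{\left(A \right)} = 2 A^{2}$ ($Y{\left(A \right)} = A 2 A = 2 A^{2}$)
$Y{\left(q{\left(-3,\left(O{\left(-5,4 \right)} - 4\right) - 4 \right)} \right)} \left(-34 + 90\right) = 2 \cdot 0^{2} \left(-34 + 90\right) = 2 \cdot 0 \cdot 56 = 0 \cdot 56 = 0$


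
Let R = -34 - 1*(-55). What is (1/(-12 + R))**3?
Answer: 1/729 ≈ 0.0013717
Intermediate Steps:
R = 21 (R = -34 + 55 = 21)
(1/(-12 + R))**3 = (1/(-12 + 21))**3 = (1/9)**3 = 1/729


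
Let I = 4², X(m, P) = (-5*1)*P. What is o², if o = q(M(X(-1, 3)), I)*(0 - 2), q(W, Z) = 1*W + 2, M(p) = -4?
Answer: 16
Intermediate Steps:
X(m, P) = -5*P
I = 16
q(W, Z) = 2 + W (q(W, Z) = W + 2 = 2 + W)
o = 4 (o = (2 - 4)*(0 - 2) = -2*(-2) = 4)
o² = 4² = 16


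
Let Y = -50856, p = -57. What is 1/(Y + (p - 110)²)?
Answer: -1/22967 ≈ -4.3541e-5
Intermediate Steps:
1/(Y + (p - 110)²) = 1/(-50856 + (-57 - 110)²) = 1/(-50856 + (-167)²) = 1/(-50856 + 27889) = 1/(-22967) = -1/22967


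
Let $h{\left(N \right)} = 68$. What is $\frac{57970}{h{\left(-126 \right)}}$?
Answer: $\frac{1705}{2} \approx 852.5$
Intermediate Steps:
$\frac{57970}{h{\left(-126 \right)}} = \frac{57970}{68} = 57970 \cdot \frac{1}{68} = \frac{1705}{2}$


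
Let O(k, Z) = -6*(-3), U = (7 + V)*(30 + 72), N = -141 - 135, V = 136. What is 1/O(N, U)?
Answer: 1/18 ≈ 0.055556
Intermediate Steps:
N = -276
U = 14586 (U = (7 + 136)*(30 + 72) = 143*102 = 14586)
O(k, Z) = 18
1/O(N, U) = 1/18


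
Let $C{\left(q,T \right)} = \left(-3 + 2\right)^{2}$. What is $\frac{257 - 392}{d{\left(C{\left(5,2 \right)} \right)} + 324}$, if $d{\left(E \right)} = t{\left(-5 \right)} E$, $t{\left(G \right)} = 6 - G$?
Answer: $- \frac{27}{67} \approx -0.40299$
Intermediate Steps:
$C{\left(q,T \right)} = 1$ ($C{\left(q,T \right)} = \left(-1\right)^{2} = 1$)
$d{\left(E \right)} = 11 E$ ($d{\left(E \right)} = \left(6 - -5\right) E = \left(6 + 5\right) E = 11 E$)
$\frac{257 - 392}{d{\left(C{\left(5,2 \right)} \right)} + 324} = \frac{257 - 392}{11 \cdot 1 + 324} = - \frac{135}{11 + 324} = - \frac{135}{335} = \left(-135\right) \frac{1}{335} = - \frac{27}{67}$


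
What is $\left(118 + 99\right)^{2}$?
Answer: $47089$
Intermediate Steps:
$\left(118 + 99\right)^{2} = 217^{2} = 47089$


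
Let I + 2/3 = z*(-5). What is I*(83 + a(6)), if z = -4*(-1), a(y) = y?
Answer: -5518/3 ≈ -1839.3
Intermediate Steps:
z = 4
I = -62/3 (I = -⅔ + 4*(-5) = -⅔ - 20 = -62/3 ≈ -20.667)
I*(83 + a(6)) = -62*(83 + 6)/3 = -62/3*89 = -5518/3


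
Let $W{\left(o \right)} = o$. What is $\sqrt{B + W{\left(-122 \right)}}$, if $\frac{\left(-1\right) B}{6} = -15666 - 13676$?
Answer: $\sqrt{175930} \approx 419.44$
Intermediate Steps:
$B = 176052$ ($B = - 6 \left(-15666 - 13676\right) = \left(-6\right) \left(-29342\right) = 176052$)
$\sqrt{B + W{\left(-122 \right)}} = \sqrt{176052 - 122} = \sqrt{175930}$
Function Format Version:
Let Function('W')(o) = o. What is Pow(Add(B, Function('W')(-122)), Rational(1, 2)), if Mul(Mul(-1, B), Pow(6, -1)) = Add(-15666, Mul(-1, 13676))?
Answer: Pow(175930, Rational(1, 2)) ≈ 419.44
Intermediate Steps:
B = 176052 (B = Mul(-6, Add(-15666, Mul(-1, 13676))) = Mul(-6, Add(-15666, -13676)) = Mul(-6, -29342) = 176052)
Pow(Add(B, Function('W')(-122)), Rational(1, 2)) = Pow(Add(176052, -122), Rational(1, 2)) = Pow(175930, Rational(1, 2))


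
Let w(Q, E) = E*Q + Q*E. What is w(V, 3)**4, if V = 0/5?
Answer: 0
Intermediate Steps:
V = 0 (V = 0*(1/5) = 0)
w(Q, E) = 2*E*Q (w(Q, E) = E*Q + E*Q = 2*E*Q)
w(V, 3)**4 = (2*3*0)**4 = 0**4 = 0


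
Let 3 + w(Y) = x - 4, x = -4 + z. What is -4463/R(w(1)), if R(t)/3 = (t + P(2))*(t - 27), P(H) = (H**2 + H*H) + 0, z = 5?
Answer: 4463/198 ≈ 22.540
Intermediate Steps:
x = 1 (x = -4 + 5 = 1)
w(Y) = -6 (w(Y) = -3 + (1 - 4) = -3 - 3 = -6)
P(H) = 2*H**2 (P(H) = (H**2 + H**2) + 0 = 2*H**2 + 0 = 2*H**2)
R(t) = 3*(-27 + t)*(8 + t) (R(t) = 3*((t + 2*2**2)*(t - 27)) = 3*((t + 2*4)*(-27 + t)) = 3*((t + 8)*(-27 + t)) = 3*((8 + t)*(-27 + t)) = 3*((-27 + t)*(8 + t)) = 3*(-27 + t)*(8 + t))
-4463/R(w(1)) = -4463/(-648 - 57*(-6) + 3*(-6)**2) = -4463/(-648 + 342 + 3*36) = -4463/(-648 + 342 + 108) = -4463/(-198) = -4463*(-1/198) = 4463/198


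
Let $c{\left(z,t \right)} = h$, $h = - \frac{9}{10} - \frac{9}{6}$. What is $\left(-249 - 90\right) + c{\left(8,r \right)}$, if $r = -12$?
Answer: $- \frac{1707}{5} \approx -341.4$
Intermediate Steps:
$h = - \frac{12}{5}$ ($h = \left(-9\right) \frac{1}{10} - \frac{3}{2} = - \frac{9}{10} - \frac{3}{2} = - \frac{12}{5} \approx -2.4$)
$c{\left(z,t \right)} = - \frac{12}{5}$
$\left(-249 - 90\right) + c{\left(8,r \right)} = \left(-249 - 90\right) - \frac{12}{5} = -339 - \frac{12}{5} = - \frac{1707}{5}$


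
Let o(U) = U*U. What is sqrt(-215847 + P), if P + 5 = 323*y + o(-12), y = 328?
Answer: 6*I*sqrt(3049) ≈ 331.31*I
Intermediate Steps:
o(U) = U**2
P = 106083 (P = -5 + (323*328 + (-12)**2) = -5 + (105944 + 144) = -5 + 106088 = 106083)
sqrt(-215847 + P) = sqrt(-215847 + 106083) = sqrt(-109764) = 6*I*sqrt(3049)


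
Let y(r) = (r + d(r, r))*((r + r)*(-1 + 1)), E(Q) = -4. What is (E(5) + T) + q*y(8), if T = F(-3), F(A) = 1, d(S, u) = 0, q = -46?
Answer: -3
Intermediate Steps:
y(r) = 0 (y(r) = (r + 0)*((r + r)*(-1 + 1)) = r*((2*r)*0) = r*0 = 0)
T = 1
(E(5) + T) + q*y(8) = (-4 + 1) - 46*0 = -3 + 0 = -3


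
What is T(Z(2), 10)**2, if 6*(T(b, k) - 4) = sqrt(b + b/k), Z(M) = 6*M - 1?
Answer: 5881/360 + 22*sqrt(10)/15 ≈ 20.974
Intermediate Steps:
Z(M) = -1 + 6*M
T(b, k) = 4 + sqrt(b + b/k)/6
T(Z(2), 10)**2 = (4 + sqrt((-1 + 6*2) + (-1 + 6*2)/10)/6)**2 = (4 + sqrt((-1 + 12) + (-1 + 12)*(1/10))/6)**2 = (4 + sqrt(11 + 11*(1/10))/6)**2 = (4 + sqrt(11 + 11/10)/6)**2 = (4 + sqrt(121/10)/6)**2 = (4 + (11*sqrt(10)/10)/6)**2 = (4 + 11*sqrt(10)/60)**2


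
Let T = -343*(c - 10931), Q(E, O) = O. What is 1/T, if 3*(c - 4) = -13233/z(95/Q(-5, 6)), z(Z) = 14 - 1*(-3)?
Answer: 17/65228310 ≈ 2.6062e-7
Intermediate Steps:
z(Z) = 17 (z(Z) = 14 + 3 = 17)
c = -4343/17 (c = 4 + (-13233/17)/3 = 4 + (-13233*1/17)/3 = 4 + (⅓)*(-13233/17) = 4 - 4411/17 = -4343/17 ≈ -255.47)
T = 65228310/17 (T = -343*(-4343/17 - 10931) = -343*(-190170/17) = 65228310/17 ≈ 3.8370e+6)
1/T = 1/(65228310/17) = 17/65228310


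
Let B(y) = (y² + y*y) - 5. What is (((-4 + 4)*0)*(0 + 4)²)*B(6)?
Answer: 0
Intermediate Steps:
B(y) = -5 + 2*y² (B(y) = (y² + y²) - 5 = 2*y² - 5 = -5 + 2*y²)
(((-4 + 4)*0)*(0 + 4)²)*B(6) = (((-4 + 4)*0)*(0 + 4)²)*(-5 + 2*6²) = ((0*0)*4²)*(-5 + 2*36) = (0*16)*(-5 + 72) = 0*67 = 0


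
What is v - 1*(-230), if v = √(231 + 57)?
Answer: 230 + 12*√2 ≈ 246.97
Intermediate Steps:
v = 12*√2 (v = √288 = 12*√2 ≈ 16.971)
v - 1*(-230) = 12*√2 - 1*(-230) = 12*√2 + 230 = 230 + 12*√2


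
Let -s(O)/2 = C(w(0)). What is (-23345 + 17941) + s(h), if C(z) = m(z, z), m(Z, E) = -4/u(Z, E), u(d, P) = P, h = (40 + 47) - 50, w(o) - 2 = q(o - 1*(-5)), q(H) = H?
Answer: -37820/7 ≈ -5402.9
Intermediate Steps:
w(o) = 7 + o (w(o) = 2 + (o - 1*(-5)) = 2 + (o + 5) = 2 + (5 + o) = 7 + o)
h = 37 (h = 87 - 50 = 37)
m(Z, E) = -4/E
C(z) = -4/z
s(O) = 8/7 (s(O) = -(-8)/(7 + 0) = -(-8)/7 = -2*(-4/7) = 8/7)
(-23345 + 17941) + s(h) = (-23345 + 17941) + 8/7 = -5404 + 8/7 = -37820/7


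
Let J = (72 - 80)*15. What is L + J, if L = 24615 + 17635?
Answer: 42130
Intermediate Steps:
L = 42250
J = -120 (J = -8*15 = -120)
L + J = 42250 - 120 = 42130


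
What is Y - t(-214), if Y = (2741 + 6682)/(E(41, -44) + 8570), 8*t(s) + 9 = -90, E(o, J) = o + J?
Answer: 923517/68536 ≈ 13.475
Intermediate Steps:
E(o, J) = J + o
t(s) = -99/8 (t(s) = -9/8 + (⅛)*(-90) = -9/8 - 45/4 = -99/8)
Y = 9423/8567 (Y = (2741 + 6682)/((-44 + 41) + 8570) = 9423/(-3 + 8570) = 9423/8567 ≈ 1.0999)
Y - t(-214) = 9423/8567 - 1*(-99/8) = 9423/8567 + 99/8 = 923517/68536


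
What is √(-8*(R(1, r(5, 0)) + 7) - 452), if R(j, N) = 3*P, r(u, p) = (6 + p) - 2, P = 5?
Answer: 2*I*√157 ≈ 25.06*I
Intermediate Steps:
r(u, p) = 4 + p
R(j, N) = 15 (R(j, N) = 3*5 = 15)
√(-8*(R(1, r(5, 0)) + 7) - 452) = √(-8*(15 + 7) - 452) = √(-8*22 - 452) = √(-176 - 452) = √(-628) = 2*I*√157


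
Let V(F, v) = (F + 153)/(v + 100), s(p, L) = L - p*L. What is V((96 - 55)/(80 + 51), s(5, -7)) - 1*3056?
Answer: -12805731/4192 ≈ -3054.8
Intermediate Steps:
s(p, L) = L - L*p
V(F, v) = (153 + F)/(100 + v)
V((96 - 55)/(80 + 51), s(5, -7)) - 1*3056 = (153 + (96 - 55)/(80 + 51))/(100 - 7*(1 - 1*5)) - 1*3056 = (153 + 41/131)/(100 - 7*(1 - 5)) - 3056 = (153 + 41*(1/131))/(100 - 7*(-4)) - 3056 = (153 + 41/131)/(100 + 28) - 3056 = (20084/131)/128 - 3056 = (1/128)*(20084/131) - 3056 = 5021/4192 - 3056 = -12805731/4192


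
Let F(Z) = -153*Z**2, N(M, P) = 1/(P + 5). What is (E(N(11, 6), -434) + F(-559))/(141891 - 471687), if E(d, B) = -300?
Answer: 15936631/109932 ≈ 144.97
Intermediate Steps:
N(M, P) = 1/(5 + P)
(E(N(11, 6), -434) + F(-559))/(141891 - 471687) = (-300 - 153*(-559)**2)/(141891 - 471687) = (-300 - 153*312481)/(-329796) = (-300 - 47809593)*(-1/329796) = -47809893*(-1/329796) = 15936631/109932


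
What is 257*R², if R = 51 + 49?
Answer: 2570000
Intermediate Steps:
R = 100
257*R² = 257*100² = 257*10000 = 2570000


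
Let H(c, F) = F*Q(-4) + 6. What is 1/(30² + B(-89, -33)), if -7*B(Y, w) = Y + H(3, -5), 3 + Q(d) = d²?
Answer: 7/6448 ≈ 0.0010856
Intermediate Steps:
Q(d) = -3 + d²
H(c, F) = 6 + 13*F (H(c, F) = F*(-3 + (-4)²) + 6 = F*(-3 + 16) + 6 = F*13 + 6 = 13*F + 6 = 6 + 13*F)
B(Y, w) = 59/7 - Y/7 (B(Y, w) = -(Y + (6 + 13*(-5)))/7 = -(Y + (6 - 65))/7 = -(Y - 59)/7 = -(-59 + Y)/7 = 59/7 - Y/7)
1/(30² + B(-89, -33)) = 1/(30² + (59/7 - ⅐*(-89))) = 1/(900 + (59/7 + 89/7)) = 1/(900 + 148/7) = 1/(6448/7) = 7/6448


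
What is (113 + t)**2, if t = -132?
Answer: 361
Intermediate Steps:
(113 + t)**2 = (113 - 132)**2 = (-19)**2 = 361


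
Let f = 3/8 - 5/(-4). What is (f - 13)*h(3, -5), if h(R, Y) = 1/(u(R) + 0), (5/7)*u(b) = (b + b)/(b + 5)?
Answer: -65/6 ≈ -10.833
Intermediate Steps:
u(b) = 14*b/(5*(5 + b)) (u(b) = 7*((b + b)/(b + 5))/5 = 7*((2*b)/(5 + b))/5 = 7*(2*b/(5 + b))/5 = 14*b/(5*(5 + b)))
h(R, Y) = 5*(5 + R)/(14*R) (h(R, Y) = 1/(14*R/(5*(5 + R)) + 0) = 1/(14*R/(5*(5 + R))) = 5*(5 + R)/(14*R))
f = 13/8 (f = 3*(1/8) - 5*(-1/4) = 3/8 + 5/4 = 13/8 ≈ 1.6250)
(f - 13)*h(3, -5) = (13/8 - 13)*((5/14)*(5 + 3)/3) = -65*8/(16*3) = -91/8*20/21 = -65/6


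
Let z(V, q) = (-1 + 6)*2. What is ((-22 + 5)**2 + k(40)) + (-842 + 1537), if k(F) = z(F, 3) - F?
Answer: 954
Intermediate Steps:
z(V, q) = 10 (z(V, q) = 5*2 = 10)
k(F) = 10 - F
((-22 + 5)**2 + k(40)) + (-842 + 1537) = ((-22 + 5)**2 + (10 - 1*40)) + (-842 + 1537) = ((-17)**2 + (10 - 40)) + 695 = (289 - 30) + 695 = 259 + 695 = 954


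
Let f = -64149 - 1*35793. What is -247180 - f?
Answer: -147238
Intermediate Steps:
f = -99942 (f = -64149 - 35793 = -99942)
-247180 - f = -247180 - 1*(-99942) = -247180 + 99942 = -147238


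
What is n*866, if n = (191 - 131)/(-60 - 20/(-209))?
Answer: -271491/313 ≈ -867.38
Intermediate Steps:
n = -627/626 (n = 60/(-60 - 20*(-1/209)) = 60/(-60 + 20/209) = 60/(-12520/209) = 60*(-209/12520) = -627/626 ≈ -1.0016)
n*866 = -627/626*866 = -271491/313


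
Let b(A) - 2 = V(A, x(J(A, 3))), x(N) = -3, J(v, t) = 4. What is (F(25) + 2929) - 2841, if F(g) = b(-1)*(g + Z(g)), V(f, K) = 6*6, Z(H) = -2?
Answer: 962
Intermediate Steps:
V(f, K) = 36
b(A) = 38 (b(A) = 2 + 36 = 38)
F(g) = -76 + 38*g (F(g) = 38*(g - 2) = 38*(-2 + g) = -76 + 38*g)
(F(25) + 2929) - 2841 = ((-76 + 38*25) + 2929) - 2841 = ((-76 + 950) + 2929) - 2841 = (874 + 2929) - 2841 = 3803 - 2841 = 962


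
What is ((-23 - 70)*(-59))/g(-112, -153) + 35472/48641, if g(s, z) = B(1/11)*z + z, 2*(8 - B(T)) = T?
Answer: -1600829374/488696127 ≈ -3.2757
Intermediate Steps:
B(T) = 8 - T/2
g(s, z) = 197*z/22 (g(s, z) = (8 - 1/2/11)*z + z = (8 - 1/2*1/11)*z + z = (8 - 1/22)*z + z = 175*z/22 + z = 197*z/22)
((-23 - 70)*(-59))/g(-112, -153) + 35472/48641 = ((-23 - 70)*(-59))/(((197/22)*(-153))) + 35472/48641 = (-93*(-59))/(-30141/22) + 35472*(1/48641) = 5487*(-22/30141) + 35472/48641 = -40238/10047 + 35472/48641 = -1600829374/488696127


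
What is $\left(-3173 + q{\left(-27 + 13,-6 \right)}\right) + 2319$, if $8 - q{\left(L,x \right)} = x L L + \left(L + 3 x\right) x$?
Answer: $138$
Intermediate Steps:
$q{\left(L,x \right)} = 8 - x L^{2} - x \left(L + 3 x\right)$ ($q{\left(L,x \right)} = 8 - \left(x L L + \left(L + 3 x\right) x\right) = 8 - \left(L x L + x \left(L + 3 x\right)\right) = 8 - \left(x L^{2} + x \left(L + 3 x\right)\right) = 8 - x L^{2} - x \left(L + 3 x\right)$)
$\left(-3173 + q{\left(-27 + 13,-6 \right)}\right) + 2319 = \left(-3173 - \left(-8 + 108 - 6 \left(-27 + 13\right)^{2} + \left(-27 + 13\right) \left(-6\right)\right)\right) + 2319 = \left(-3173 - \left(100 - 1176 + 84\right)\right) + 2319 = \left(-3173 - \left(184 - 1176\right)\right) + 2319 = \left(-3173 + \left(8 - 108 - 84 + 1176\right)\right) + 2319 = \left(-3173 + 992\right) + 2319 = -2181 + 2319 = 138$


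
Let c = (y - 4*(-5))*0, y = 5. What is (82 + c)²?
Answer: 6724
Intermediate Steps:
c = 0 (c = (5 - 4*(-5))*0 = (5 + 20)*0 = 25*0 = 0)
(82 + c)² = (82 + 0)² = 82² = 6724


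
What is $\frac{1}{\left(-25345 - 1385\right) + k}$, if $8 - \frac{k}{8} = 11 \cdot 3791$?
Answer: $- \frac{1}{360274} \approx -2.7757 \cdot 10^{-6}$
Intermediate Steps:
$k = -333544$ ($k = 64 - 8 \cdot 11 \cdot 3791 = 64 - 333608 = -333544$)
$\frac{1}{\left(-25345 - 1385\right) + k} = \frac{1}{\left(-25345 - 1385\right) - 333544} = \frac{1}{-26730 - 333544} = \frac{1}{-360274} = - \frac{1}{360274}$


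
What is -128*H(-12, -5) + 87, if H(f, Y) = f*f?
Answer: -18345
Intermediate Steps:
H(f, Y) = f²
-128*H(-12, -5) + 87 = -128*(-12)² + 87 = -128*144 + 87 = -18432 + 87 = -18345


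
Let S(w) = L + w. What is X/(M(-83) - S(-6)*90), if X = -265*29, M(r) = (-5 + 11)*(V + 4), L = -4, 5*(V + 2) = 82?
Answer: -38425/5052 ≈ -7.6059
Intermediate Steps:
V = 72/5 (V = -2 + (⅕)*82 = -2 + 82/5 = 72/5 ≈ 14.400)
S(w) = -4 + w
M(r) = 552/5 (M(r) = (-5 + 11)*(72/5 + 4) = 6*(92/5) = 552/5)
X = -7685
X/(M(-83) - S(-6)*90) = -7685/(552/5 - (-4 - 6)*90) = -7685/(552/5 - (-10)*90) = -7685/(552/5 - 1*(-900)) = -7685/(552/5 + 900) = -7685/5052/5 = -7685*5/5052 = -38425/5052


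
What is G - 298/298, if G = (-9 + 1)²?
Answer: 63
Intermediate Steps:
G = 64 (G = (-8)² = 64)
G - 298/298 = 64 - 298/298 = 64 - 298*1/298 = 64 - 1 = 63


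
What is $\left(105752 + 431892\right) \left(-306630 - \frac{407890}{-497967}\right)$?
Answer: $- \frac{82093514694218080}{497967} \approx -1.6486 \cdot 10^{11}$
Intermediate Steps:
$\left(105752 + 431892\right) \left(-306630 - \frac{407890}{-497967}\right) = 537644 \left(-306630 - - \frac{407890}{497967}\right) = 537644 \left(-306630 + \frac{407890}{497967}\right) = 537644 \left(- \frac{152691213320}{497967}\right) = - \frac{82093514694218080}{497967}$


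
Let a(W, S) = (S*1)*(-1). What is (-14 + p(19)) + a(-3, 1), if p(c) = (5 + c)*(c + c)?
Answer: 897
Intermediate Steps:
a(W, S) = -S (a(W, S) = S*(-1) = -S)
p(c) = 2*c*(5 + c) (p(c) = (5 + c)*(2*c) = 2*c*(5 + c))
(-14 + p(19)) + a(-3, 1) = (-14 + 2*19*(5 + 19)) - 1*1 = (-14 + 2*19*24) - 1 = (-14 + 912) - 1 = 898 - 1 = 897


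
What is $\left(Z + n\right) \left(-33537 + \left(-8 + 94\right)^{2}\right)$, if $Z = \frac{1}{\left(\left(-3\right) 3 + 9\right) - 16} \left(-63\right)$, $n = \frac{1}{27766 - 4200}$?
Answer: $- \frac{19405431517}{188528} \approx -1.0293 \cdot 10^{5}$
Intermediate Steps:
$n = \frac{1}{23566} \approx 4.2434 \cdot 10^{-5}$
$Z = \frac{63}{16}$ ($Z = \frac{1}{\left(-9 + 9\right) - 16} \left(-63\right) = \frac{1}{0 - 16} \left(-63\right) = \frac{1}{-16} \left(-63\right) = \left(- \frac{1}{16}\right) \left(-63\right) = \frac{63}{16} \approx 3.9375$)
$\left(Z + n\right) \left(-33537 + \left(-8 + 94\right)^{2}\right) = \left(\frac{63}{16} + \frac{1}{23566}\right) \left(-33537 + \left(-8 + 94\right)^{2}\right) = \frac{742337 \left(-33537 + 86^{2}\right)}{188528} = \frac{742337 \left(-33537 + 7396\right)}{188528} = \frac{742337}{188528} \left(-26141\right) = - \frac{19405431517}{188528}$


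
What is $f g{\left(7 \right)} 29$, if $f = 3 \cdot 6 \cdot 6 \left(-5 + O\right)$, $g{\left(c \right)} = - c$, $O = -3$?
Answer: $175392$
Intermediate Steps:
$f = -864$ ($f = 3 \cdot 6 \cdot 6 \left(-5 - 3\right) = 18 \cdot 6 \left(-8\right) = 18 \left(-48\right) = -864$)
$f g{\left(7 \right)} 29 = - 864 \left(\left(-1\right) 7\right) 29 = \left(-864\right) \left(-7\right) 29 = 6048 \cdot 29 = 175392$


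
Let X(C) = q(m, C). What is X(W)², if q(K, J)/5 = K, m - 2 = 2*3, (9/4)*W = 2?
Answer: 1600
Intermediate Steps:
W = 8/9 (W = (4/9)*2 = 8/9 ≈ 0.88889)
m = 8 (m = 2 + 2*3 = 2 + 6 = 8)
q(K, J) = 5*K
X(C) = 40 (X(C) = 5*8 = 40)
X(W)² = 40² = 1600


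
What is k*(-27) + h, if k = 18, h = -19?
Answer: -505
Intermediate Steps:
k*(-27) + h = 18*(-27) - 19 = -486 - 19 = -505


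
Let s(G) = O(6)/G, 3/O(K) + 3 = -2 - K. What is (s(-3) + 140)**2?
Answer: 2374681/121 ≈ 19625.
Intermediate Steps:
O(K) = 3/(-5 - K) (O(K) = 3/(-3 + (-2 - K)) = 3/(-5 - K))
s(G) = -3/(11*G) (s(G) = (-3/(5 + 6))/G = (-3/11)/G = (-3*1/11)/G = -3/(11*G))
(s(-3) + 140)**2 = (-3/11/(-3) + 140)**2 = (-3/11*(-1/3) + 140)**2 = (1/11 + 140)**2 = (1541/11)**2 = 2374681/121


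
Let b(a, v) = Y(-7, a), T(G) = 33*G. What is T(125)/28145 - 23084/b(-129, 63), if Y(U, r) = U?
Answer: 129945611/39403 ≈ 3297.9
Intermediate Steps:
b(a, v) = -7
T(125)/28145 - 23084/b(-129, 63) = (33*125)/28145 - 23084/(-7) = 4125*(1/28145) - 23084*(-⅐) = 825/5629 + 23084/7 = 129945611/39403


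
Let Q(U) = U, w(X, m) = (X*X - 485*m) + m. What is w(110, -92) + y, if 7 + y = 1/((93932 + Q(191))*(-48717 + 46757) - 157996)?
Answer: 10454449122195/184639076 ≈ 56621.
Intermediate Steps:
w(X, m) = X² - 484*m (w(X, m) = (X² - 485*m) + m = X² - 484*m)
y = -1292473533/184639076 (y = -7 + 1/((93932 + 191)*(-48717 + 46757) - 157996) = -7 + 1/(94123*(-1960) - 157996) = -7 + 1/(-184481080 - 157996) = -7 + 1/(-184639076) = -7 - 1/184639076 = -1292473533/184639076 ≈ -7.0000)
w(110, -92) + y = (110² - 484*(-92)) - 1292473533/184639076 = (12100 + 44528) - 1292473533/184639076 = 56628 - 1292473533/184639076 = 10454449122195/184639076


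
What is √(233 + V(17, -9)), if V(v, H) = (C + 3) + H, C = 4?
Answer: √231 ≈ 15.199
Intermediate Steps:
V(v, H) = 7 + H (V(v, H) = (4 + 3) + H = 7 + H)
√(233 + V(17, -9)) = √(233 + (7 - 9)) = √(233 - 2) = √231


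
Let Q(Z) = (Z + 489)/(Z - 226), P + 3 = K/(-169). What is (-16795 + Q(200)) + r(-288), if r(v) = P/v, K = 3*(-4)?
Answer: -90970617/5408 ≈ -16822.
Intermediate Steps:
K = -12
P = -495/169 (P = -3 - 12/(-169) = -3 - 12*(-1/169) = -3 + 12/169 = -495/169 ≈ -2.9290)
r(v) = -495/(169*v)
Q(Z) = (489 + Z)/(-226 + Z)
(-16795 + Q(200)) + r(-288) = (-16795 + (489 + 200)/(-226 + 200)) - 495/169/(-288) = (-16795 + 689/(-26)) - 495/169*(-1/288) = (-16795 - 1/26*689) + 55/5408 = (-16795 - 53/2) + 55/5408 = -33643/2 + 55/5408 = -90970617/5408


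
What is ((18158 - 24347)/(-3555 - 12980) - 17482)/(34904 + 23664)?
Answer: -289058681/968421880 ≈ -0.29848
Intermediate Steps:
((18158 - 24347)/(-3555 - 12980) - 17482)/(34904 + 23664) = (-6189/(-16535) - 17482)/58568 = (-6189*(-1/16535) - 17482)*(1/58568) = (6189/16535 - 17482)*(1/58568) = -289058681/16535*1/58568 = -289058681/968421880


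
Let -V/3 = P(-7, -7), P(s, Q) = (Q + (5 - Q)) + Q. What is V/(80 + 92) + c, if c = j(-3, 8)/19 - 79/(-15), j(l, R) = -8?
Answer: 119621/24510 ≈ 4.8805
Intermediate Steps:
P(s, Q) = 5 + Q
c = 1381/285 (c = -8/19 - 79/(-15) = -8*1/19 - 79*(-1/15) = -8/19 + 79/15 = 1381/285 ≈ 4.8456)
V = 6 (V = -3*(5 - 7) = -3*(-2) = 6)
V/(80 + 92) + c = 6/(80 + 92) + 1381/285 = 6/172 + 1381/285 = 6*(1/172) + 1381/285 = 3/86 + 1381/285 = 119621/24510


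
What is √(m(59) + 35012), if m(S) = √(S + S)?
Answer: √(35012 + √118) ≈ 187.14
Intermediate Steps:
m(S) = √2*√S (m(S) = √(2*S) = √2*√S)
√(m(59) + 35012) = √(√2*√59 + 35012) = √(√118 + 35012) = √(35012 + √118)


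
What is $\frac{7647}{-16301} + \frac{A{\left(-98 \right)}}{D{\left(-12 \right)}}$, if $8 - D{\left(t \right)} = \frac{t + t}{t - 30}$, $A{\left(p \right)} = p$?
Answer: $- \frac{5790065}{423826} \approx -13.661$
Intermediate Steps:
$D{\left(t \right)} = 8 - \frac{2 t}{-30 + t}$ ($D{\left(t \right)} = 8 - \frac{t + t}{t - 30} = 8 - \frac{2 t}{-30 + t}$)
$\frac{7647}{-16301} + \frac{A{\left(-98 \right)}}{D{\left(-12 \right)}} = \frac{7647}{-16301} - \frac{98}{6 \frac{1}{-30 - 12} \left(-40 - 12\right)} = 7647 \left(- \frac{1}{16301}\right) - \frac{98}{6 \frac{1}{-42} \left(-52\right)} = - \frac{7647}{16301} - \frac{98}{6 \left(- \frac{1}{42}\right) \left(-52\right)} = - \frac{7647}{16301} - \frac{98}{\frac{52}{7}} = - \frac{7647}{16301} - \frac{343}{26} = - \frac{5790065}{423826}$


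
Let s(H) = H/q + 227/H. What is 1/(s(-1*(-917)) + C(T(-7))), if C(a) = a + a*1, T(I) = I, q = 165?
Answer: -151305/1239926 ≈ -0.12203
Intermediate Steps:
s(H) = 227/H + H/165 (s(H) = H/165 + 227/H = 227/H + H/165)
C(a) = 2*a (C(a) = a + a = 2*a)
1/(s(-1*(-917)) + C(T(-7))) = 1/((227/((-1*(-917))) + (-1*(-917))/165) + 2*(-7)) = 1/((227/917 + (1/165)*917) - 14) = 1/((227*(1/917) + 917/165) - 14) = 1/((227/917 + 917/165) - 14) = 1/(878344/151305 - 14) = 1/(-1239926/151305) = -151305/1239926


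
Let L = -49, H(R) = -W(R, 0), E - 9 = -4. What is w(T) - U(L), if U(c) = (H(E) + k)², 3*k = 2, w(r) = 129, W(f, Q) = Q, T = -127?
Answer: 1157/9 ≈ 128.56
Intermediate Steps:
E = 5 (E = 9 - 4 = 5)
H(R) = 0 (H(R) = -1*0 = 0)
k = ⅔ (k = (⅓)*2 = ⅔ ≈ 0.66667)
U(c) = 4/9 (U(c) = (0 + ⅔)² = (⅔)² = 4/9)
w(T) - U(L) = 129 - 1*4/9 = 129 - 4/9 = 1157/9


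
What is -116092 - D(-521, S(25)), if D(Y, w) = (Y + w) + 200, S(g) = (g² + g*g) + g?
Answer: -117046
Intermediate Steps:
S(g) = g + 2*g² (S(g) = (g² + g²) + g = 2*g² + g = g + 2*g²)
D(Y, w) = 200 + Y + w
-116092 - D(-521, S(25)) = -116092 - (200 - 521 + 25*(1 + 2*25)) = -116092 - (200 - 521 + 25*(1 + 50)) = -116092 - (200 - 521 + 25*51) = -116092 - (200 - 521 + 1275) = -116092 - 1*954 = -116092 - 954 = -117046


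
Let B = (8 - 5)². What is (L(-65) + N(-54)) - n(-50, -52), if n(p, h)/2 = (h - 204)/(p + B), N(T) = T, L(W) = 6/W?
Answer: -177436/2665 ≈ -66.580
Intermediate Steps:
B = 9 (B = 3² = 9)
n(p, h) = 2*(-204 + h)/(9 + p) (n(p, h) = 2*((h - 204)/(p + 9)) = 2*((-204 + h)/(9 + p)) = 2*(-204 + h)/(9 + p))
(L(-65) + N(-54)) - n(-50, -52) = (6/(-65) - 54) - 2*(-204 - 52)/(9 - 50) = (6*(-1/65) - 54) - 2*(-256)/(-41) = (-6/65 - 54) - 2*(-1)*(-256)/41 = -3516/65 - 1*512/41 = -3516/65 - 512/41 = -177436/2665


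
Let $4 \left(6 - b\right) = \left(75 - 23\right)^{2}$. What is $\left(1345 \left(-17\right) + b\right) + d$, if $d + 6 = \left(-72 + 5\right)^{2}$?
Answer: $-19052$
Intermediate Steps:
$d = 4483$ ($d = -6 + \left(-72 + 5\right)^{2} = -6 + \left(-67\right)^{2} = -6 + 4489 = 4483$)
$b = -670$ ($b = 6 - \frac{\left(75 - 23\right)^{2}}{4} = 6 - \frac{52^{2}}{4} = 6 - 676 = -670$)
$\left(1345 \left(-17\right) + b\right) + d = \left(1345 \left(-17\right) - 670\right) + 4483 = \left(-22865 - 670\right) + 4483 = -23535 + 4483 = -19052$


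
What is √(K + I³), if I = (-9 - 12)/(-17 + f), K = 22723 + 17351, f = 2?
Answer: √25047965/25 ≈ 200.19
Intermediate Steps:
K = 40074
I = 7/5 (I = (-9 - 12)/(-17 + 2) = -21/(-15) = -21*(-1/15) = 7/5 ≈ 1.4000)
√(K + I³) = √(40074 + (7/5)³) = √(40074 + 343/125) = √(5009593/125) = √25047965/25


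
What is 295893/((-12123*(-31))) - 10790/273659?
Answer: 2848842971/3809059621 ≈ 0.74791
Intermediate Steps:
295893/((-12123*(-31))) - 10790/273659 = 295893/375813 - 10790*1/273659 = 295893*(1/375813) - 10790/273659 = 10959/13919 - 10790/273659 = 2848842971/3809059621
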